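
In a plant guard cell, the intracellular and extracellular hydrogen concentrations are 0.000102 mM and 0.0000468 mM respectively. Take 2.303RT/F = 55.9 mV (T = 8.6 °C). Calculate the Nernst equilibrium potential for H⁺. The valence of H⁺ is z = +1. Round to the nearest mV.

-19 mV

E = (55.9/z) · log₁₀([H⁺]_out/[H⁺]_in) with z = +1.
= (55.9/1) · log₁₀(0.0000468/0.000102) = 55.90 · log₁₀(0.4588)
= 55.90 · (-0.3384) = -18.91 mV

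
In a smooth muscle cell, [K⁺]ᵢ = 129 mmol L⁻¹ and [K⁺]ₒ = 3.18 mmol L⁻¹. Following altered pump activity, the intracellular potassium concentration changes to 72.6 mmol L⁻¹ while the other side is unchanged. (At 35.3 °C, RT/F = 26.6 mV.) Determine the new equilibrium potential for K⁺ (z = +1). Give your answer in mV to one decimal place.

-83.2 mV

After the shift: [K⁺]_out = 3.18, [K⁺]_in = 72.6 mmol L⁻¹.
E_new = (26.6/1)·ln(3.18/72.6) = 26.60 · (-3.1281) = -83.21 mV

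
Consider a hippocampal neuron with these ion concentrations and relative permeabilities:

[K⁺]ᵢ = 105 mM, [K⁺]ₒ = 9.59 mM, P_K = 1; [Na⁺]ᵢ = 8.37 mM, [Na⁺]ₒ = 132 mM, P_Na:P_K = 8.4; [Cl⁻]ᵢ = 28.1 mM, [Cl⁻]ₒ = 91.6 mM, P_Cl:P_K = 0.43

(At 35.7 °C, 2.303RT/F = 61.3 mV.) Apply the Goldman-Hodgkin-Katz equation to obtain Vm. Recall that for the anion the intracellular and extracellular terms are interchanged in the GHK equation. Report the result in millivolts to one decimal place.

44.2 mV

Vm = 61.3 · log₁₀[(Σ P·[cation]ₒ + Σ P·[anion]ᵢ) / (Σ P·[cation]ᵢ + Σ P·[anion]ₒ)]
Numerator = 1×9.59 + 8.4×132 + 0.43×28.1 = 1130
Denominator = 1×105 + 8.4×8.37 + 0.43×91.6 = 214.7
Vm = 61.3 · log₁₀(5.2655) = 61.3 × (0.7214) = 44.22 mV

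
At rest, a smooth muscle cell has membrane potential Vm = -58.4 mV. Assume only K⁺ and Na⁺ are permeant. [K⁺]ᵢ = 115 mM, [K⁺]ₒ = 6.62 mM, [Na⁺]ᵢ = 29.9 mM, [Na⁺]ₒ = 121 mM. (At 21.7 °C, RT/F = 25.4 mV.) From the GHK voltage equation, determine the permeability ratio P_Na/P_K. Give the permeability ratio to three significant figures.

Let α = P_Na/P_K. GHK: Vm = 25.4·ln[(Kₒ + α·Naₒ)/(Kᵢ + α·Naᵢ)].
e^(Vm/25.4) = e^(-58.4/25.4) = 0.10034
So 0.10034·(Kᵢ + α·Naᵢ) = Kₒ + α·Naₒ → α = (0.10034·115.0 − 6.62) / (121.0 − 0.10034·29.9)
α = (11.54 − 6.62) / (121.0 − 3) = 4.919/118 = 0.04169

0.0417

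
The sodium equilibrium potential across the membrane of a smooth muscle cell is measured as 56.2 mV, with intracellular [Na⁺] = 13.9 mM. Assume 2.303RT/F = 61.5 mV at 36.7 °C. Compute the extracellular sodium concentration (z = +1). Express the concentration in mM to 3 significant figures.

114 mM

Nernst: E = (61.5/1) · log₁₀([out]/[in]), so log₁₀([out]/[in]) = 56.2 × 1 / 61.5 = 0.9138.
[out]/[in] = 10^(0.9138) = 8.2.
[out] = 8.2 × 13.9 = 114 mM.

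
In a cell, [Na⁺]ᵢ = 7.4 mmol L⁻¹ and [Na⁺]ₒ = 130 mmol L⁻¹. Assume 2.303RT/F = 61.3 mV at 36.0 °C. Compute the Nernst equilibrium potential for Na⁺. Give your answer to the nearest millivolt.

76 mV

E = (61.3/z) · log₁₀([Na⁺]_out/[Na⁺]_in) with z = +1.
= (61.3/1) · log₁₀(130/7.4) = 61.30 · log₁₀(17.57)
= 61.30 · (1.2447) = 76.30 mV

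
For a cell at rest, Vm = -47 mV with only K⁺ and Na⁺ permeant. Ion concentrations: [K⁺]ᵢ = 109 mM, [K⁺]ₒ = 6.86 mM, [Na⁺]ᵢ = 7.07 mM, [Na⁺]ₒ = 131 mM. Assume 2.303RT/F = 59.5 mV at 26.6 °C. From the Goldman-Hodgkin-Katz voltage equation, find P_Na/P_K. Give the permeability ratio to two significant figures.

Let α = P_Na/P_K. GHK: Vm = 59.5·log₁₀[(Kₒ + α·Naₒ)/(Kᵢ + α·Naᵢ)].
10^(Vm/59.5) = 10^(-47.0/59.5) = 0.16221
So 0.16221·(Kᵢ + α·Naᵢ) = Kₒ + α·Naₒ → α = (0.16221·109.0 − 6.86) / (131.0 − 0.16221·7.07)
α = (17.68 − 6.86) / (131.0 − 1.147) = 10.82/129.9 = 0.08333

0.083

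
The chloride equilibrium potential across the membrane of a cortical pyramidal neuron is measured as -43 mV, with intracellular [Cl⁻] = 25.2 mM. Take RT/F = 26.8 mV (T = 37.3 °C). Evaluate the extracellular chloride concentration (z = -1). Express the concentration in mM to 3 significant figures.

125 mM

Nernst: E = (26.8/-1) · ln([out]/[in]), so ln([out]/[in]) = -43.0 × -1 / 26.8 = 1.6045.
[out]/[in] = e^(1.6045) = 4.975.
[out] = 4.975 × 25.2 = 125.4 mM.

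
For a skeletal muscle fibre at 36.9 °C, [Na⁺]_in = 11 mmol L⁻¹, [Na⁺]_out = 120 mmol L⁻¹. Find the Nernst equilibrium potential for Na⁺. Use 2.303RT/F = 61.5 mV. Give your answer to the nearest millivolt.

64 mV

E = (61.5/z) · log₁₀([Na⁺]_out/[Na⁺]_in) with z = +1.
= (61.5/1) · log₁₀(120/11) = 61.50 · log₁₀(10.91)
= 61.50 · (1.0378) = 63.82 mV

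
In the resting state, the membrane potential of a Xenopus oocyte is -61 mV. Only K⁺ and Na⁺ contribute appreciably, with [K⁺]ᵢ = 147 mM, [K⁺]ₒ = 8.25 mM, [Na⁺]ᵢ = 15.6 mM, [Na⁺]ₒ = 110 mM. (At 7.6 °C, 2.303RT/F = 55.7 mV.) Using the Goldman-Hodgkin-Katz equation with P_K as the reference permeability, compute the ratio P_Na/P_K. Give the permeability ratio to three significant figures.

Let α = P_Na/P_K. GHK: Vm = 55.7·log₁₀[(Kₒ + α·Naₒ)/(Kᵢ + α·Naᵢ)].
10^(Vm/55.7) = 10^(-61.0/55.7) = 0.080324
So 0.080324·(Kᵢ + α·Naᵢ) = Kₒ + α·Naₒ → α = (0.080324·147.0 − 8.25) / (110.0 − 0.080324·15.6)
α = (11.81 − 8.25) / (110.0 − 1.253) = 3.558/108.7 = 0.03272

0.0327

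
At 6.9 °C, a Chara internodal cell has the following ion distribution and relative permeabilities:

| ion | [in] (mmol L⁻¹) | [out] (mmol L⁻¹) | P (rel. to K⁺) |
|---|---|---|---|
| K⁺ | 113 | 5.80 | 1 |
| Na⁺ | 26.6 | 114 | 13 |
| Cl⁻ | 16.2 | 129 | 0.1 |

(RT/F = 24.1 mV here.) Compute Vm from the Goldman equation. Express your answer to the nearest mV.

28 mV

Vm = 24.1 · ln[(Σ P·[cation]ₒ + Σ P·[anion]ᵢ) / (Σ P·[cation]ᵢ + Σ P·[anion]ₒ)]
Numerator = 1×5.80 + 13×114 + 0.1×16.2 = 1489
Denominator = 1×113 + 13×26.6 + 0.1×129 = 471.7
Vm = 24.1 · ln(3.1576) = 24.1 × (1.1498) = 27.71 mV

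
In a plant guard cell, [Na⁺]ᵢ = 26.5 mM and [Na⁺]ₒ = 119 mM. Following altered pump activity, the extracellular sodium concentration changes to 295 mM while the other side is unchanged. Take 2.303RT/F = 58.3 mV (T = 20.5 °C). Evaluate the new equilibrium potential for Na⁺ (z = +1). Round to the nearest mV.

After the shift: [Na⁺]_out = 295, [Na⁺]_in = 26.5 mM.
E_new = (58.3/1)·log₁₀(295/26.5) = 58.30 · (1.0466) = 61.02 mV

61 mV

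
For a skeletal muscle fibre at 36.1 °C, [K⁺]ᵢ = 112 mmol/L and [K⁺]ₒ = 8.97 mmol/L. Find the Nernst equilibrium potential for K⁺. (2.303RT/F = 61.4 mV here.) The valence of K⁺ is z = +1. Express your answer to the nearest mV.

E = (61.4/z) · log₁₀([K⁺]_out/[K⁺]_in) with z = +1.
= (61.4/1) · log₁₀(8.97/112) = 61.40 · log₁₀(0.08009)
= 61.40 · (-1.0964) = -67.32 mV

-67 mV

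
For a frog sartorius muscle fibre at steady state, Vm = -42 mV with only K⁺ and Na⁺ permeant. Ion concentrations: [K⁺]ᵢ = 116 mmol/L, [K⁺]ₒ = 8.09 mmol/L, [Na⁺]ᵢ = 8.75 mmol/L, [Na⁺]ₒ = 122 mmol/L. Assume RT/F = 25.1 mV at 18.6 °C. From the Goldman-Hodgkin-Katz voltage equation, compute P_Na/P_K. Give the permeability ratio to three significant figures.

Let α = P_Na/P_K. GHK: Vm = 25.1·ln[(Kₒ + α·Naₒ)/(Kᵢ + α·Naᵢ)].
e^(Vm/25.1) = e^(-42.0/25.1) = 0.18763
So 0.18763·(Kᵢ + α·Naᵢ) = Kₒ + α·Naₒ → α = (0.18763·116.0 − 8.09) / (122.0 − 0.18763·8.75)
α = (21.76 − 8.09) / (122.0 − 1.642) = 13.67/120.4 = 0.1136

0.114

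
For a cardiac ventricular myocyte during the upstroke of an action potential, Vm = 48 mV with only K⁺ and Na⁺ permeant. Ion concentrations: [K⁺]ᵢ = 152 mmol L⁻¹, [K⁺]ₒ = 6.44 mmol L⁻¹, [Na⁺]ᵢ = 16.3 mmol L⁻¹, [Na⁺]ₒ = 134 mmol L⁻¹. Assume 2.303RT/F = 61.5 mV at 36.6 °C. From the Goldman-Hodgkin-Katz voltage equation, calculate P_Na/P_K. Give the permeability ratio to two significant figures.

Let α = P_Na/P_K. GHK: Vm = 61.5·log₁₀[(Kₒ + α·Naₒ)/(Kᵢ + α·Naᵢ)].
10^(Vm/61.5) = 10^(48.0/61.5) = 6.0324
So 6.0324·(Kᵢ + α·Naᵢ) = Kₒ + α·Naₒ → α = (6.0324·152.0 − 6.44) / (134.0 − 6.0324·16.3)
α = (916.9 − 6.44) / (134.0 − 98.33) = 910.5/35.67 = 25.52

26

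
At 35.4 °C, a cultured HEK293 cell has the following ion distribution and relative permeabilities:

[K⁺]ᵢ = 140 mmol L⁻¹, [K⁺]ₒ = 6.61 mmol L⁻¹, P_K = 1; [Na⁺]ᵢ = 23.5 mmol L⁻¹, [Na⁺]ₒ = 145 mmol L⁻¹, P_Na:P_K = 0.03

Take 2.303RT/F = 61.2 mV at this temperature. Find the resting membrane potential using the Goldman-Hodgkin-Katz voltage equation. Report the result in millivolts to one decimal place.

-67.8 mV

Vm = 61.2 · log₁₀[(Σ P·[cation]ₒ + Σ P·[anion]ᵢ) / (Σ P·[cation]ᵢ + Σ P·[anion]ₒ)]
Numerator = 1×6.61 + 0.03×145 = 10.96
Denominator = 1×140 + 0.03×23.5 = 140.7
Vm = 61.2 · log₁₀(0.077893) = 61.2 × (-1.1085) = -67.84 mV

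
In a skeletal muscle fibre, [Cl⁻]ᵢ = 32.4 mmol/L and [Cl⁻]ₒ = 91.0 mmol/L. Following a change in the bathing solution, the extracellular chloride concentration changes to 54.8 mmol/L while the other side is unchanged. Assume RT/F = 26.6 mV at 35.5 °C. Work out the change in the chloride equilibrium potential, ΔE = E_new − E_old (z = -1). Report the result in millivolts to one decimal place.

E_old = (26.6/-1)·ln(91.0/32.4) = -27.47 mV
E_new = (26.6/-1)·ln(54.8/32.4) = -13.98 mV
ΔE = -13.98 − (-27.47) = 13.49 mV

13.5 mV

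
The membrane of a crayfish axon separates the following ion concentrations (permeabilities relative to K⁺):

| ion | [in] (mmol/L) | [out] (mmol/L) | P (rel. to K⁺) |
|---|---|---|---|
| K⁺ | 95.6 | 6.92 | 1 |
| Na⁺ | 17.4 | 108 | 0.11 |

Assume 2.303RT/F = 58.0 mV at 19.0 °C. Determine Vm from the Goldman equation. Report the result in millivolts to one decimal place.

-41.5 mV

Vm = 58.0 · log₁₀[(Σ P·[cation]ₒ + Σ P·[anion]ᵢ) / (Σ P·[cation]ᵢ + Σ P·[anion]ₒ)]
Numerator = 1×6.92 + 0.11×108 = 18.8
Denominator = 1×95.6 + 0.11×17.4 = 97.51
Vm = 58.0 · log₁₀(0.19279) = 58.0 × (-0.7149) = -41.46 mV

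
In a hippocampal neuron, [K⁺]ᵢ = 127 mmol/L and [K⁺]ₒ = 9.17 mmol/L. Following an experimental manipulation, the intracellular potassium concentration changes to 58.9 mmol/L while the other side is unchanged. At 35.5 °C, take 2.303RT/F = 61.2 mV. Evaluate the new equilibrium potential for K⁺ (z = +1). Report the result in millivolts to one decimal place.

-49.4 mV

After the shift: [K⁺]_out = 9.17, [K⁺]_in = 58.9 mmol/L.
E_new = (61.2/1)·log₁₀(9.17/58.9) = 61.20 · (-0.8077) = -49.43 mV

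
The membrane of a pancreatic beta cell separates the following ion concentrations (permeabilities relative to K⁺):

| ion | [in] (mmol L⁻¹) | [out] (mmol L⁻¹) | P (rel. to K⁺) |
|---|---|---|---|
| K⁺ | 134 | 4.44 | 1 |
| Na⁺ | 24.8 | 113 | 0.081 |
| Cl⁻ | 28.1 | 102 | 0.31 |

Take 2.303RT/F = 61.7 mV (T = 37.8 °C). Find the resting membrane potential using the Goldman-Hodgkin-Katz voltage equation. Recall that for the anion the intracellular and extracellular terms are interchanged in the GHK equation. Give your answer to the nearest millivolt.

-54 mV

Vm = 61.7 · log₁₀[(Σ P·[cation]ₒ + Σ P·[anion]ᵢ) / (Σ P·[cation]ᵢ + Σ P·[anion]ₒ)]
Numerator = 1×4.44 + 0.081×113 + 0.31×28.1 = 22.3
Denominator = 1×134 + 0.081×24.8 + 0.31×102 = 167.6
Vm = 61.7 · log₁₀(0.13306) = 61.7 × (-0.8760) = -54.05 mV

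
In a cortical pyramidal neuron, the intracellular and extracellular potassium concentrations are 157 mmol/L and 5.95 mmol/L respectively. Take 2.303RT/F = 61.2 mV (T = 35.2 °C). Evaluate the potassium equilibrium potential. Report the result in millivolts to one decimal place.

E = (61.2/z) · log₁₀([K⁺]_out/[K⁺]_in) with z = +1.
= (61.2/1) · log₁₀(5.95/157) = 61.20 · log₁₀(0.0379)
= 61.20 · (-1.4214) = -86.99 mV

-87.0 mV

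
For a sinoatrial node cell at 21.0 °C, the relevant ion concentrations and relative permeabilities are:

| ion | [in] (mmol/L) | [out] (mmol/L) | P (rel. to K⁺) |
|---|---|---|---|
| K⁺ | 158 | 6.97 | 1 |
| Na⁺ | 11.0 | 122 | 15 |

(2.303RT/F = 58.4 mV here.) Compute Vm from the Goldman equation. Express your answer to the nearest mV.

Vm = 58.4 · log₁₀[(Σ P·[cation]ₒ + Σ P·[anion]ᵢ) / (Σ P·[cation]ᵢ + Σ P·[anion]ₒ)]
Numerator = 1×6.97 + 15×122 = 1837
Denominator = 1×158 + 15×11.0 = 323
Vm = 58.4 · log₁₀(5.6872) = 58.4 × (0.7549) = 44.09 mV

44 mV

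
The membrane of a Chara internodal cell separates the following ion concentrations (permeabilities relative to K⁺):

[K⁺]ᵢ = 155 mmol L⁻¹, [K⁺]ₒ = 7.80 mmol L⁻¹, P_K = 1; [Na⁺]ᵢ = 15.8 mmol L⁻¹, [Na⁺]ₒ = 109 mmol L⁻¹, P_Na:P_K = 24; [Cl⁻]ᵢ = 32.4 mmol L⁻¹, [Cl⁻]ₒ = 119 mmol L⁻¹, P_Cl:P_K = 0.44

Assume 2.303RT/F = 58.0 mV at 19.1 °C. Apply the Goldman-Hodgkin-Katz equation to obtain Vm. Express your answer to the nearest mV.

38 mV

Vm = 58.0 · log₁₀[(Σ P·[cation]ₒ + Σ P·[anion]ᵢ) / (Σ P·[cation]ᵢ + Σ P·[anion]ₒ)]
Numerator = 1×7.80 + 24×109 + 0.44×32.4 = 2638
Denominator = 1×155 + 24×15.8 + 0.44×119 = 586.6
Vm = 58.0 · log₁₀(4.4975) = 58.0 × (0.6530) = 37.87 mV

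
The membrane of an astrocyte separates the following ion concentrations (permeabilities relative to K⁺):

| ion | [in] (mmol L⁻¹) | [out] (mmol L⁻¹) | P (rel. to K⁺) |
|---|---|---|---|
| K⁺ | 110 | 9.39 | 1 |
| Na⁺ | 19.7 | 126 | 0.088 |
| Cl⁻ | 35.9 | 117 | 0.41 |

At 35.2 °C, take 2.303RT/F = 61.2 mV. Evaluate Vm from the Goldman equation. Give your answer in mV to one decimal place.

-40.2 mV

Vm = 61.2 · log₁₀[(Σ P·[cation]ₒ + Σ P·[anion]ᵢ) / (Σ P·[cation]ᵢ + Σ P·[anion]ₒ)]
Numerator = 1×9.39 + 0.088×126 + 0.41×35.9 = 35.2
Denominator = 1×110 + 0.088×19.7 + 0.41×117 = 159.7
Vm = 61.2 · log₁₀(0.22039) = 61.2 × (-0.6568) = -40.20 mV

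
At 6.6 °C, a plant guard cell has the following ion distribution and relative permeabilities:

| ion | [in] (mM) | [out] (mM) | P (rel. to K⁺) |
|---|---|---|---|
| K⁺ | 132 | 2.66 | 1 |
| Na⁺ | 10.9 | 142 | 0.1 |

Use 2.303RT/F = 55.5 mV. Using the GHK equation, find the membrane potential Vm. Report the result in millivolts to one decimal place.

Vm = 55.5 · log₁₀[(Σ P·[cation]ₒ + Σ P·[anion]ᵢ) / (Σ P·[cation]ᵢ + Σ P·[anion]ₒ)]
Numerator = 1×2.66 + 0.1×142 = 16.86
Denominator = 1×132 + 0.1×10.9 = 133.1
Vm = 55.5 · log₁₀(0.12668) = 55.5 × (-0.8973) = -49.80 mV

-49.8 mV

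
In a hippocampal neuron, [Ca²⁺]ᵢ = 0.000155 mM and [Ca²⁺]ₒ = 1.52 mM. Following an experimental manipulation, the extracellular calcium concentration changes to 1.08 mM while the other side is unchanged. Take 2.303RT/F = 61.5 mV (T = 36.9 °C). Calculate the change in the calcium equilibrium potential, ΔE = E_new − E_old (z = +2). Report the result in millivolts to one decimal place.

-4.6 mV

E_old = (61.5/2)·log₁₀(1.52/0.000155) = 122.74 mV
E_new = (61.5/2)·log₁₀(1.08/0.000155) = 118.18 mV
ΔE = 118.18 − (122.74) = -4.56 mV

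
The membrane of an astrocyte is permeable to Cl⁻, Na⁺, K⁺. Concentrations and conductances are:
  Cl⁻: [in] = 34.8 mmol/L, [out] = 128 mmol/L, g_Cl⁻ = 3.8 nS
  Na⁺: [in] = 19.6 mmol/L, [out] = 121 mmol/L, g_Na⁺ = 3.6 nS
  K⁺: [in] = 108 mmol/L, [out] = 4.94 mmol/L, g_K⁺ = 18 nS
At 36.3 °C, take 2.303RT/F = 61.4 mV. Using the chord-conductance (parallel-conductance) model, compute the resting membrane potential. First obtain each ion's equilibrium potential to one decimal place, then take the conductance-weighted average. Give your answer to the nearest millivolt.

-57 mV

E_Cl⁻ = (61.4/-1)·log₁₀(128/34.8) = -34.7 mV
E_Na⁺ = (61.4/1)·log₁₀(121/19.6) = 48.5 mV
E_K⁺ = (61.4/1)·log₁₀(4.94/108) = -82.3 mV
Vm = (Σ gᵢEᵢ)/(Σ gᵢ) = (3.8·-34.7 + 3.6·48.5 + 18·-82.3) / (3.8 + 3.6 + 18)
= -1438.66 / 25.4 = -56.64 mV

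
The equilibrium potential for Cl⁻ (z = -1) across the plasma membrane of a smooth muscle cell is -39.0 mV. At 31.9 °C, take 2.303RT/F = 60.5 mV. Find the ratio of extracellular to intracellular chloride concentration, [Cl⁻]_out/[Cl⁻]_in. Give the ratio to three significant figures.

log₁₀([out]/[in]) = E·z/(60.5) = -39.0 × -1 / 60.5 = 0.6446
[out]/[in] = 10^(0.6446) = 4.412

4.41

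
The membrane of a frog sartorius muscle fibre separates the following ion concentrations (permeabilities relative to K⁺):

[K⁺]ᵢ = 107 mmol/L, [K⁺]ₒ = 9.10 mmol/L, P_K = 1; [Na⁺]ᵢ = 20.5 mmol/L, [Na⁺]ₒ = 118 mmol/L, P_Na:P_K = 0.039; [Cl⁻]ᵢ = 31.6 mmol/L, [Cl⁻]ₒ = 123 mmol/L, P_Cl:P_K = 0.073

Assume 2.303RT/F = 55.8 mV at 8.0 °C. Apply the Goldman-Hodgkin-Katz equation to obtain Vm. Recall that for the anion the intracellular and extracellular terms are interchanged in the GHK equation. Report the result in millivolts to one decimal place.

-48.2 mV

Vm = 55.8 · log₁₀[(Σ P·[cation]ₒ + Σ P·[anion]ᵢ) / (Σ P·[cation]ᵢ + Σ P·[anion]ₒ)]
Numerator = 1×9.10 + 0.039×118 + 0.073×31.6 = 16.01
Denominator = 1×107 + 0.039×20.5 + 0.073×123 = 116.8
Vm = 55.8 · log₁₀(0.13709) = 55.8 × (-0.8630) = -48.16 mV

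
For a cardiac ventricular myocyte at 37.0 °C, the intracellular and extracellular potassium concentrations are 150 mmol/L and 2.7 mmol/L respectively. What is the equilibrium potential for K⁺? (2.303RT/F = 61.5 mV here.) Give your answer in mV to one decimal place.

-107.3 mV

E = (61.5/z) · log₁₀([K⁺]_out/[K⁺]_in) with z = +1.
= (61.5/1) · log₁₀(2.7/150) = 61.50 · log₁₀(0.018)
= 61.50 · (-1.7447) = -107.30 mV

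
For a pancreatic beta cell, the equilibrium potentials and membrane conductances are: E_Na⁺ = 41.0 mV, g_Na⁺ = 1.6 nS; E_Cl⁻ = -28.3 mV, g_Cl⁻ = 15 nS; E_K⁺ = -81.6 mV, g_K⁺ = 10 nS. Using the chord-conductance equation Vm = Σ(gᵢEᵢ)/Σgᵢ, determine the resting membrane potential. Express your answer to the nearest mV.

Σ gᵢEᵢ = 1.6·(41.0) + 15·(-28.3) + 10·(-81.6) = -1174.90
Σ gᵢ = 1.6 + 15 + 10 = 26.6
Vm = -1174.90 / 26.6 = -44.17 mV

-44 mV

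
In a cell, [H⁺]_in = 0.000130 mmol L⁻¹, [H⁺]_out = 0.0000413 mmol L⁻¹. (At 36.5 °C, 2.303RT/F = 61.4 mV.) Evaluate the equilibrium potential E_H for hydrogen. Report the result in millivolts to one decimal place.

E = (61.4/z) · log₁₀([H⁺]_out/[H⁺]_in) with z = +1.
= (61.4/1) · log₁₀(0.0000413/0.000130) = 61.40 · log₁₀(0.3177)
= 61.40 · (-0.4980) = -30.58 mV

-30.6 mV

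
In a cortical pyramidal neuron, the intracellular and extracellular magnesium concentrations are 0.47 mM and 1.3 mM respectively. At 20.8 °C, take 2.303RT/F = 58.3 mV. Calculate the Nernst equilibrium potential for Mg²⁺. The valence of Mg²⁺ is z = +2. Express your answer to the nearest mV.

E = (58.3/z) · log₁₀([Mg²⁺]_out/[Mg²⁺]_in) with z = +2.
= (58.3/2) · log₁₀(1.3/0.47) = 29.15 · log₁₀(2.766)
= 29.15 · (0.4418) = 12.88 mV

13 mV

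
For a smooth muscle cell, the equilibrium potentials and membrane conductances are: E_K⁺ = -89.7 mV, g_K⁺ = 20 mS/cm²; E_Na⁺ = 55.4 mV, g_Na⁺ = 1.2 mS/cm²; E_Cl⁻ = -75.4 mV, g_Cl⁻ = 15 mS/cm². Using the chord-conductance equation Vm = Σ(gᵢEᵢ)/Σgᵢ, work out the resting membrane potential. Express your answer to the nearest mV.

-79 mV

Σ gᵢEᵢ = 20·(-89.7) + 1.2·(55.4) + 15·(-75.4) = -2858.52
Σ gᵢ = 20 + 1.2 + 15 = 36.2
Vm = -2858.52 / 36.2 = -78.96 mV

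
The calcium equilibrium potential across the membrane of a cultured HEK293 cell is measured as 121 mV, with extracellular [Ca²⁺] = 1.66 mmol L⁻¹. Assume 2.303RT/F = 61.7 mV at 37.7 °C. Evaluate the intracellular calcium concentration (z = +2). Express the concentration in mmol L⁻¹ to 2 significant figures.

0.00020 mmol L⁻¹

Nernst: E = (61.7/2) · log₁₀([out]/[in]), so log₁₀([out]/[in]) = 121.0 × 2 / 61.7 = 3.9222.
[out]/[in] = 10^(3.9222) = 8360.
[in] = 1.66 / 8360 = 0.0001986 mmol L⁻¹.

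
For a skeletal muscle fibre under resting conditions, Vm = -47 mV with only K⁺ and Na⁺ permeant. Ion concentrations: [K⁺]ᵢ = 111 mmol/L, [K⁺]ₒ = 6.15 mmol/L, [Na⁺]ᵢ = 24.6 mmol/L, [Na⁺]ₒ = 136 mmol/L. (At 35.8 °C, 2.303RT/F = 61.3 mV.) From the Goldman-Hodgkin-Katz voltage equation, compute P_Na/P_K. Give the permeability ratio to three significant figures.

0.0975

Let α = P_Na/P_K. GHK: Vm = 61.3·log₁₀[(Kₒ + α·Naₒ)/(Kᵢ + α·Naᵢ)].
10^(Vm/61.3) = 10^(-47.0/61.3) = 0.17111
So 0.17111·(Kᵢ + α·Naᵢ) = Kₒ + α·Naₒ → α = (0.17111·111.0 − 6.15) / (136.0 − 0.17111·24.6)
α = (18.99 − 6.15) / (136.0 − 4.209) = 12.84/131.8 = 0.09745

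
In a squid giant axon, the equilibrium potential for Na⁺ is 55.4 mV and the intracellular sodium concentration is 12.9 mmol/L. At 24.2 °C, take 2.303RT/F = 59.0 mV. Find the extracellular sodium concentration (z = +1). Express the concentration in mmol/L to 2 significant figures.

110 mmol/L

Nernst: E = (59.0/1) · log₁₀([out]/[in]), so log₁₀([out]/[in]) = 55.4 × 1 / 59.0 = 0.9390.
[out]/[in] = 10^(0.9390) = 8.689.
[out] = 8.689 × 12.9 = 112.1 mmol/L.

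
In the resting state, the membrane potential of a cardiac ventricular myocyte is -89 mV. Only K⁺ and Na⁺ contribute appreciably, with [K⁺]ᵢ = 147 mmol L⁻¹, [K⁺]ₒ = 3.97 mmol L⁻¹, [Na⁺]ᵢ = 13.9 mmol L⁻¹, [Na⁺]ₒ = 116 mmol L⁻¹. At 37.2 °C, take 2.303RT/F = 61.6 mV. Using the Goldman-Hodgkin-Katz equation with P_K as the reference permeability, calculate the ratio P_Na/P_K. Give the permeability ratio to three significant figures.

0.0113

Let α = P_Na/P_K. GHK: Vm = 61.6·log₁₀[(Kₒ + α·Naₒ)/(Kᵢ + α·Naᵢ)].
10^(Vm/61.6) = 10^(-89.0/61.6) = 0.035908
So 0.035908·(Kᵢ + α·Naᵢ) = Kₒ + α·Naₒ → α = (0.035908·147.0 − 3.97) / (116.0 − 0.035908·13.9)
α = (5.279 − 3.97) / (116.0 − 0.4991) = 1.309/115.5 = 0.01133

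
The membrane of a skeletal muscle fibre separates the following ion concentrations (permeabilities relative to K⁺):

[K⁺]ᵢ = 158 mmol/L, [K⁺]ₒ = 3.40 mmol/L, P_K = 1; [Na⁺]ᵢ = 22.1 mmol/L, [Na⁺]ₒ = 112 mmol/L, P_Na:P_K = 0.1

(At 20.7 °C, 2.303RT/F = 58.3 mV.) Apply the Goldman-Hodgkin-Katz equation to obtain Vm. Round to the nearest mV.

-61 mV

Vm = 58.3 · log₁₀[(Σ P·[cation]ₒ + Σ P·[anion]ᵢ) / (Σ P·[cation]ᵢ + Σ P·[anion]ₒ)]
Numerator = 1×3.40 + 0.1×112 = 14.6
Denominator = 1×158 + 0.1×22.1 = 160.2
Vm = 58.3 · log₁₀(0.09113) = 58.3 × (-1.0403) = -60.65 mV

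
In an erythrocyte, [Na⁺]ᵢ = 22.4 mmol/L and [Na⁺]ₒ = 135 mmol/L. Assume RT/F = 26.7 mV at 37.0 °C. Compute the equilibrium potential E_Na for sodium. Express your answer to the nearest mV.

E = (26.7/z) · ln([Na⁺]_out/[Na⁺]_in) with z = +1.
= (26.7/1) · ln(135/22.4) = 26.70 · ln(6.027)
= 26.70 · (1.7962) = 47.96 mV

48 mV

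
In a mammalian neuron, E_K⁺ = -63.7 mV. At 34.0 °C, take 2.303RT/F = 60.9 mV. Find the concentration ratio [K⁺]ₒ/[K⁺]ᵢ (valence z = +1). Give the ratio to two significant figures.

log₁₀([out]/[in]) = E·z/(60.9) = -63.7 × 1 / 60.9 = -1.0460
[out]/[in] = 10^(-1.0460) = 0.08995

0.090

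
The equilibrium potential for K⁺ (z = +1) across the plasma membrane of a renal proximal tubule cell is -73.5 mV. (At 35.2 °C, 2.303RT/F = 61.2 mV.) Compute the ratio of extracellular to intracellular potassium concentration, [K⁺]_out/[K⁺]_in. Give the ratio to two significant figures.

log₁₀([out]/[in]) = E·z/(61.2) = -73.5 × 1 / 61.2 = -1.2010
[out]/[in] = 10^(-1.2010) = 0.06295

0.063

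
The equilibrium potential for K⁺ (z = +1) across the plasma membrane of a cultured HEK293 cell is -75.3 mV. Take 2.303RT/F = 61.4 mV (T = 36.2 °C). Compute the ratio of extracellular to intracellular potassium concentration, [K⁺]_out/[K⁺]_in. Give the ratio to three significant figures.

0.0594

log₁₀([out]/[in]) = E·z/(61.4) = -75.3 × 1 / 61.4 = -1.2264
[out]/[in] = 10^(-1.2264) = 0.05938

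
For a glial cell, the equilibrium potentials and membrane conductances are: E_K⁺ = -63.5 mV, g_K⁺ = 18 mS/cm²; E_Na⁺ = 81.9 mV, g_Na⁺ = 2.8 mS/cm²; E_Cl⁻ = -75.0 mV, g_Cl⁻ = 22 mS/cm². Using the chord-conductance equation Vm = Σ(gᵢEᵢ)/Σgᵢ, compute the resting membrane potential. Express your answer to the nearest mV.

Σ gᵢEᵢ = 18·(-63.5) + 2.8·(81.9) + 22·(-75.0) = -2563.68
Σ gᵢ = 18 + 2.8 + 22 = 42.8
Vm = -2563.68 / 42.8 = -59.90 mV

-60 mV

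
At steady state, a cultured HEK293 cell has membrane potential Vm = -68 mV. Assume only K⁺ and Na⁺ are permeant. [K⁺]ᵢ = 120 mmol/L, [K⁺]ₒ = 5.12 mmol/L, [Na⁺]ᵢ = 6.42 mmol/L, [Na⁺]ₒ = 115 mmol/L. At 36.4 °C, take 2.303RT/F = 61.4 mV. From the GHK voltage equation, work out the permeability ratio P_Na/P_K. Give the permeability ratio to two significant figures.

Let α = P_Na/P_K. GHK: Vm = 61.4·log₁₀[(Kₒ + α·Naₒ)/(Kᵢ + α·Naᵢ)].
10^(Vm/61.4) = 10^(-68.0/61.4) = 0.078074
So 0.078074·(Kᵢ + α·Naᵢ) = Kₒ + α·Naₒ → α = (0.078074·120.0 − 5.12) / (115.0 − 0.078074·6.42)
α = (9.369 − 5.12) / (115.0 − 0.5012) = 4.249/114.5 = 0.03711

0.037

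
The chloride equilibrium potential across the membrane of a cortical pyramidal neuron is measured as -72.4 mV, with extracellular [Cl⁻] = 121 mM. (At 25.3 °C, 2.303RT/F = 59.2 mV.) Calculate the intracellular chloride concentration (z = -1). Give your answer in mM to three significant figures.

Nernst: E = (59.2/-1) · log₁₀([out]/[in]), so log₁₀([out]/[in]) = -72.4 × -1 / 59.2 = 1.2230.
[out]/[in] = 10^(1.2230) = 16.71.
[in] = 121 / 16.71 = 7.241 mM.

7.24 mM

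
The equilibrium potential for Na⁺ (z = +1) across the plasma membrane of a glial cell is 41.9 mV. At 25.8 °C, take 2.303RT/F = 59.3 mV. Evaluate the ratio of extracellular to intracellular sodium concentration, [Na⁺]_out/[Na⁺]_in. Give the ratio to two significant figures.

5.1

log₁₀([out]/[in]) = E·z/(59.3) = 41.9 × 1 / 59.3 = 0.7066
[out]/[in] = 10^(0.7066) = 5.088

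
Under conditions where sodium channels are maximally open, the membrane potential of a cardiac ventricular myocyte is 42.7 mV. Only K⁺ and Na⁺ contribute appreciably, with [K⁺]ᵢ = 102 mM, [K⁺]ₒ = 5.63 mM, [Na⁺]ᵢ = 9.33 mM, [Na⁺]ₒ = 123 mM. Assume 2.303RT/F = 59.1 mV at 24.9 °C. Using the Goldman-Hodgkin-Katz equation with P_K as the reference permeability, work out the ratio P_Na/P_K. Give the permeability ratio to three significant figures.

7.22

Let α = P_Na/P_K. GHK: Vm = 59.1·log₁₀[(Kₒ + α·Naₒ)/(Kᵢ + α·Naᵢ)].
10^(Vm/59.1) = 10^(42.7/59.1) = 5.2784
So 5.2784·(Kᵢ + α·Naᵢ) = Kₒ + α·Naₒ → α = (5.2784·102.0 − 5.63) / (123.0 − 5.2784·9.33)
α = (538.4 − 5.63) / (123.0 − 49.25) = 532.8/73.75 = 7.224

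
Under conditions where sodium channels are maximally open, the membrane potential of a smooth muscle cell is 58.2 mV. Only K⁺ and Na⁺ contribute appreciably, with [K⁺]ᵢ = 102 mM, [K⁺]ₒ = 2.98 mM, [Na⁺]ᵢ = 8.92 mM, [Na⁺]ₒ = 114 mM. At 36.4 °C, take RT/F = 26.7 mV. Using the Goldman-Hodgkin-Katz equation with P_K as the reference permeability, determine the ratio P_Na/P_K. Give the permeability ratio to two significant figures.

26

Let α = P_Na/P_K. GHK: Vm = 26.7·ln[(Kₒ + α·Naₒ)/(Kᵢ + α·Naᵢ)].
e^(Vm/26.7) = e^(58.2/26.7) = 8.8443
So 8.8443·(Kᵢ + α·Naᵢ) = Kₒ + α·Naₒ → α = (8.8443·102.0 − 2.98) / (114.0 − 8.8443·8.92)
α = (902.1 − 2.98) / (114.0 − 78.89) = 899.1/35.11 = 25.61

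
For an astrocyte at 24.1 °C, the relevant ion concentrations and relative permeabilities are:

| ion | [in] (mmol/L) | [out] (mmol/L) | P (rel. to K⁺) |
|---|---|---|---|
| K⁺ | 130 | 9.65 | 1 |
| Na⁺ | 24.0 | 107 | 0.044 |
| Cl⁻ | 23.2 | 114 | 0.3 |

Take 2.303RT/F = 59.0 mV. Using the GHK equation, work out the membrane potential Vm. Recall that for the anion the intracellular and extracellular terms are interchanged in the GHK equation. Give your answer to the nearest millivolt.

-52 mV

Vm = 59.0 · log₁₀[(Σ P·[cation]ₒ + Σ P·[anion]ᵢ) / (Σ P·[cation]ᵢ + Σ P·[anion]ₒ)]
Numerator = 1×9.65 + 0.044×107 + 0.3×23.2 = 21.32
Denominator = 1×130 + 0.044×24.0 + 0.3×114 = 165.3
Vm = 59.0 · log₁₀(0.129) = 59.0 × (-0.8894) = -52.48 mV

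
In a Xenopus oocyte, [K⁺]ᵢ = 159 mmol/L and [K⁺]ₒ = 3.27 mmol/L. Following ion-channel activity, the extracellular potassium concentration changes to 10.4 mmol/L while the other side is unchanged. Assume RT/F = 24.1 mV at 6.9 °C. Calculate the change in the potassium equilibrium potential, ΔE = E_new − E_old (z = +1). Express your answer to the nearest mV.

E_old = (24.1/1)·ln(3.27/159) = -93.61 mV
E_new = (24.1/1)·ln(10.4/159) = -65.72 mV
ΔE = -65.72 − (-93.61) = 27.88 mV

28 mV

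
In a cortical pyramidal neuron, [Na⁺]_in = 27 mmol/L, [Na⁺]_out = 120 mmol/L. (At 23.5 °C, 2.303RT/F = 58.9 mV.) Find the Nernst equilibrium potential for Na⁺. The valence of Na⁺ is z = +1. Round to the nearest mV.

38 mV

E = (58.9/z) · log₁₀([Na⁺]_out/[Na⁺]_in) with z = +1.
= (58.9/1) · log₁₀(120/27) = 58.90 · log₁₀(4.444)
= 58.90 · (0.6478) = 38.16 mV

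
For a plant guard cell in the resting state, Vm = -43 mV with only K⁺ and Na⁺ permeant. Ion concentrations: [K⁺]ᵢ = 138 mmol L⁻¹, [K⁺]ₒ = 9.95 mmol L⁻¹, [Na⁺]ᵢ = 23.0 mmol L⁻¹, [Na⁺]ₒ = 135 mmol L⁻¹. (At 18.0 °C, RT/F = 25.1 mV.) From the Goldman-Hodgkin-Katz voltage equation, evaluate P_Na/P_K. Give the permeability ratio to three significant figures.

0.114

Let α = P_Na/P_K. GHK: Vm = 25.1·ln[(Kₒ + α·Naₒ)/(Kᵢ + α·Naᵢ)].
e^(Vm/25.1) = e^(-43.0/25.1) = 0.1803
So 0.1803·(Kᵢ + α·Naᵢ) = Kₒ + α·Naₒ → α = (0.1803·138.0 − 9.95) / (135.0 − 0.1803·23.0)
α = (24.88 − 9.95) / (135.0 − 4.147) = 14.93/130.9 = 0.1141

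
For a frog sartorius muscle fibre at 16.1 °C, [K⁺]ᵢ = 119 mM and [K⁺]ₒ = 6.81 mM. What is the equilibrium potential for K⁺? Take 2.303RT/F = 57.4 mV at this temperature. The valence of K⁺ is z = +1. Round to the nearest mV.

E = (57.4/z) · log₁₀([K⁺]_out/[K⁺]_in) with z = +1.
= (57.4/1) · log₁₀(6.81/119) = 57.40 · log₁₀(0.05723)
= 57.40 · (-1.2424) = -71.31 mV

-71 mV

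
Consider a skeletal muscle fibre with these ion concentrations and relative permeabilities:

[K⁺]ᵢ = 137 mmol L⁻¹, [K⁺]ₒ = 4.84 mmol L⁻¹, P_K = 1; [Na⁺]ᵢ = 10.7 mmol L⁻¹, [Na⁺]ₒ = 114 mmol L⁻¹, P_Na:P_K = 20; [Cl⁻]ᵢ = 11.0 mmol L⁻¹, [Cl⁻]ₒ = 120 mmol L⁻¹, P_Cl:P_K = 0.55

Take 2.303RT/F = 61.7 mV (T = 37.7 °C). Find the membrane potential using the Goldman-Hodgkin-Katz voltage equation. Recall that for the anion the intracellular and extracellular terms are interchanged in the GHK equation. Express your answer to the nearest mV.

Vm = 61.7 · log₁₀[(Σ P·[cation]ₒ + Σ P·[anion]ᵢ) / (Σ P·[cation]ᵢ + Σ P·[anion]ₒ)]
Numerator = 1×4.84 + 20×114 + 0.55×11.0 = 2291
Denominator = 1×137 + 20×10.7 + 0.55×120 = 417
Vm = 61.7 · log₁₀(5.4937) = 61.7 × (0.7399) = 45.65 mV

46 mV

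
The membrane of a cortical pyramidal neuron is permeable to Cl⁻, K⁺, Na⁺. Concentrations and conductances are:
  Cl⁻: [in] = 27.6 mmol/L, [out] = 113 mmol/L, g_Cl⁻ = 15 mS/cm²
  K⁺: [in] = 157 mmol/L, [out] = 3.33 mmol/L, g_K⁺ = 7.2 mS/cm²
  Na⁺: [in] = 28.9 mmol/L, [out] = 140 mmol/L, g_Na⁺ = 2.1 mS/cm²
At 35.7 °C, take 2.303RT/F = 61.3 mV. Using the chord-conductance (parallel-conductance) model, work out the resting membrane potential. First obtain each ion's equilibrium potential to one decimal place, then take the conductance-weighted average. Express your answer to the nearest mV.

E_Cl⁻ = (61.3/-1)·log₁₀(113/27.6) = -37.5 mV
E_K⁺ = (61.3/1)·log₁₀(3.33/157) = -102.6 mV
E_Na⁺ = (61.3/1)·log₁₀(140/28.9) = 42.0 mV
Vm = (Σ gᵢEᵢ)/(Σ gᵢ) = (15·-37.5 + 7.2·-102.6 + 2.1·42.0) / (15 + 7.2 + 2.1)
= -1213.02 / 24.3 = -49.92 mV

-50 mV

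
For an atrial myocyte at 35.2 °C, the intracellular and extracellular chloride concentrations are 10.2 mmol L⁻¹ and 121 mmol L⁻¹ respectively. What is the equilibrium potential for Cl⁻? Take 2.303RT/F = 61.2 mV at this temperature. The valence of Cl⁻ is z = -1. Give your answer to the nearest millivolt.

E = (61.2/z) · log₁₀([Cl⁻]_out/[Cl⁻]_in) with z = -1.
For an anion, dividing by z = -1 reverses the sign.
= (61.2/-1) · log₁₀(121/10.2) = -61.20 · log₁₀(11.86)
= -61.20 · (1.0742) = -65.74 mV

-66 mV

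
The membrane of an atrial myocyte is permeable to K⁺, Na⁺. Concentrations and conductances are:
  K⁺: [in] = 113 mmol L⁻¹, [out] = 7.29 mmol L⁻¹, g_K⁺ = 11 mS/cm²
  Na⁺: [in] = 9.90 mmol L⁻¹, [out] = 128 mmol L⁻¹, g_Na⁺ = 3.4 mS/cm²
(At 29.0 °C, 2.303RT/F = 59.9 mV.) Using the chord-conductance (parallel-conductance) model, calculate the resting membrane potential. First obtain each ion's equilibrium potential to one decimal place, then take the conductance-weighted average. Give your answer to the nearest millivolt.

-39 mV

E_K⁺ = (59.9/1)·log₁₀(7.29/113) = -71.3 mV
E_Na⁺ = (59.9/1)·log₁₀(128/9.90) = 66.6 mV
Vm = (Σ gᵢEᵢ)/(Σ gᵢ) = (11·-71.3 + 3.4·66.6) / (11 + 3.4)
= -557.86 / 14.4 = -38.74 mV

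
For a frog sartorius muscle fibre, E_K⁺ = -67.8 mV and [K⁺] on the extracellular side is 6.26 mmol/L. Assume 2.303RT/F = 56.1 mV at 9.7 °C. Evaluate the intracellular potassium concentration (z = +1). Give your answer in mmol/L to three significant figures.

101 mmol/L

Nernst: E = (56.1/1) · log₁₀([out]/[in]), so log₁₀([out]/[in]) = -67.8 × 1 / 56.1 = -1.2086.
[out]/[in] = 10^(-1.2086) = 0.06186.
[in] = 6.26 / 0.06186 = 101.2 mmol/L.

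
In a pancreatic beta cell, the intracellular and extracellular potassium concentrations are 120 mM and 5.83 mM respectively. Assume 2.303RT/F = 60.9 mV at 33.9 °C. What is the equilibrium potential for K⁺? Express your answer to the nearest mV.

E = (60.9/z) · log₁₀([K⁺]_out/[K⁺]_in) with z = +1.
= (60.9/1) · log₁₀(5.83/120) = 60.90 · log₁₀(0.04858)
= 60.90 · (-1.3135) = -79.99 mV

-80 mV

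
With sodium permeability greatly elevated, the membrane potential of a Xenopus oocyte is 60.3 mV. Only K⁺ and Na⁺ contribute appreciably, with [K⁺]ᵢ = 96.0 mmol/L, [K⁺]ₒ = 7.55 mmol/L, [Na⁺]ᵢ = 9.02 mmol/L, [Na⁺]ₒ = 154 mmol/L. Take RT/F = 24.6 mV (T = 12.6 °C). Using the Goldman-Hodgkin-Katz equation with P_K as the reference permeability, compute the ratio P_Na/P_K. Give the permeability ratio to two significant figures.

Let α = P_Na/P_K. GHK: Vm = 24.6·ln[(Kₒ + α·Naₒ)/(Kᵢ + α·Naᵢ)].
e^(Vm/24.6) = e^(60.3/24.6) = 11.602
So 11.602·(Kᵢ + α·Naᵢ) = Kₒ + α·Naₒ → α = (11.602·96.0 − 7.55) / (154.0 − 11.602·9.02)
α = (1114 − 7.55) / (154.0 − 104.7) = 1106/49.35 = 22.42

22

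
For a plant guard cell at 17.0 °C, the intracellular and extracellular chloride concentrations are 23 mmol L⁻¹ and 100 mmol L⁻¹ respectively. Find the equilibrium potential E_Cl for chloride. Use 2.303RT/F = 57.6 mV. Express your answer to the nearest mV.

E = (57.6/z) · log₁₀([Cl⁻]_out/[Cl⁻]_in) with z = -1.
For an anion, dividing by z = -1 reverses the sign.
= (57.6/-1) · log₁₀(100/23) = -57.60 · log₁₀(4.348)
= -57.60 · (0.6383) = -36.76 mV

-37 mV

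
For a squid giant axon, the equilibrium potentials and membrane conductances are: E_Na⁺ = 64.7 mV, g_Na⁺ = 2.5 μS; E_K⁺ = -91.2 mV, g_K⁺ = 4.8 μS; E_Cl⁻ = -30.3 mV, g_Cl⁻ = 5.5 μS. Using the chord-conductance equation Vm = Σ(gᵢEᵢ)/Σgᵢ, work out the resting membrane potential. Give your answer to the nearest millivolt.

Σ gᵢEᵢ = 2.5·(64.7) + 4.8·(-91.2) + 5.5·(-30.3) = -442.66
Σ gᵢ = 2.5 + 4.8 + 5.5 = 12.8
Vm = -442.66 / 12.8 = -34.58 mV

-35 mV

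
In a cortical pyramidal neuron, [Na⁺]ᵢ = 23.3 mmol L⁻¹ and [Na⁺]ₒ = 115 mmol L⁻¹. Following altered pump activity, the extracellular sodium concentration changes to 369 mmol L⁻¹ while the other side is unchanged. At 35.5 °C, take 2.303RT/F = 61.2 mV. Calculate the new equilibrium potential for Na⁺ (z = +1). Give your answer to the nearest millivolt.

After the shift: [Na⁺]_out = 369, [Na⁺]_in = 23.3 mmol L⁻¹.
E_new = (61.2/1)·log₁₀(369/23.3) = 61.20 · (1.1997) = 73.42 mV

73 mV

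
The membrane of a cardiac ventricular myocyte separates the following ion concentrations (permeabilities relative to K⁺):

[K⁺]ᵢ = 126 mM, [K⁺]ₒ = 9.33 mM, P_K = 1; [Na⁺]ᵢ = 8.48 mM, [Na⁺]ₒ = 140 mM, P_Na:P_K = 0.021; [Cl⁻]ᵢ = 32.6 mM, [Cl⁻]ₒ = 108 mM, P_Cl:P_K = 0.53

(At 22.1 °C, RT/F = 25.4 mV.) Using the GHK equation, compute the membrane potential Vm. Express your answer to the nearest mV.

Vm = 25.4 · ln[(Σ P·[cation]ₒ + Σ P·[anion]ᵢ) / (Σ P·[cation]ᵢ + Σ P·[anion]ₒ)]
Numerator = 1×9.33 + 0.021×140 + 0.53×32.6 = 29.55
Denominator = 1×126 + 0.021×8.48 + 0.53×108 = 183.4
Vm = 25.4 · ln(0.1611) = 25.4 × (-1.8258) = -46.37 mV

-46 mV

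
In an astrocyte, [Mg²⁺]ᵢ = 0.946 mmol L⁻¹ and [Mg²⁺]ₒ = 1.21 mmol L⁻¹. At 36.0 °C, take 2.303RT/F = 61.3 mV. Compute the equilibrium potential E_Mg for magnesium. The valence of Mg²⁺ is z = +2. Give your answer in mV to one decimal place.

E = (61.3/z) · log₁₀([Mg²⁺]_out/[Mg²⁺]_in) with z = +2.
= (61.3/2) · log₁₀(1.21/0.946) = 30.65 · log₁₀(1.279)
= 30.65 · (0.1069) = 3.28 mV

3.3 mV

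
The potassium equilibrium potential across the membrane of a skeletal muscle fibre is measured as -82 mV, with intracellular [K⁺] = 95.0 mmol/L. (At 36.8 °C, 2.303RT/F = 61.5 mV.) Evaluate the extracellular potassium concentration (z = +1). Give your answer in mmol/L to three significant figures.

Nernst: E = (61.5/1) · log₁₀([out]/[in]), so log₁₀([out]/[in]) = -82.0 × 1 / 61.5 = -1.3333.
[out]/[in] = 10^(-1.3333) = 0.04642.
[out] = 0.04642 × 95.0 = 4.41 mmol/L.

4.41 mmol/L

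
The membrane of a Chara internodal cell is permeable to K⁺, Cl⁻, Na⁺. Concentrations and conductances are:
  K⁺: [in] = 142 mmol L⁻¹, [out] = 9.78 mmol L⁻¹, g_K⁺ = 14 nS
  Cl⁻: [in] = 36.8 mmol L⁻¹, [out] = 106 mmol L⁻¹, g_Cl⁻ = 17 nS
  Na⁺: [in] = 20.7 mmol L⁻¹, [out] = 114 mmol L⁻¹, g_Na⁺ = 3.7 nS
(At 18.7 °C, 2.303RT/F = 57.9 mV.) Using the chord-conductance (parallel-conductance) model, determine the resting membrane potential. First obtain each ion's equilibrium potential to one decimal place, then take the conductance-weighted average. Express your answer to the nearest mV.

E_K⁺ = (57.9/1)·log₁₀(9.78/142) = -67.3 mV
E_Cl⁻ = (57.9/-1)·log₁₀(106/36.8) = -26.6 mV
E_Na⁺ = (57.9/1)·log₁₀(114/20.7) = 42.9 mV
Vm = (Σ gᵢEᵢ)/(Σ gᵢ) = (14·-67.3 + 17·-26.6 + 3.7·42.9) / (14 + 17 + 3.7)
= -1235.67 / 34.7 = -35.61 mV

-36 mV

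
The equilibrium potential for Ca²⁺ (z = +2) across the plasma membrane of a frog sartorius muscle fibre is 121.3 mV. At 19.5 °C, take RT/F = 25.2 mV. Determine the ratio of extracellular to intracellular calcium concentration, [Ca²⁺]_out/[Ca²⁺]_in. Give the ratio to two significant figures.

15000

ln([out]/[in]) = E·z/(25.2) = 121.3 × 2 / 25.2 = 9.6270
[out]/[in] = e^(9.6270) = 1.517e+04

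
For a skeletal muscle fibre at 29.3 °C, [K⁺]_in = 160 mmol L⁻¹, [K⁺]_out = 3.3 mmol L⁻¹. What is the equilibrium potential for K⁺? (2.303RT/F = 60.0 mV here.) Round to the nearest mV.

E = (60.0/z) · log₁₀([K⁺]_out/[K⁺]_in) with z = +1.
= (60.0/1) · log₁₀(3.3/160) = 60.00 · log₁₀(0.02062)
= 60.00 · (-1.6856) = -101.14 mV

-101 mV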